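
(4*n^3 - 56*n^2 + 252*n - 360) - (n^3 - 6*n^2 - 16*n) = 3*n^3 - 50*n^2 + 268*n - 360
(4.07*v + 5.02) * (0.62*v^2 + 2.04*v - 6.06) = 2.5234*v^3 + 11.4152*v^2 - 14.4234*v - 30.4212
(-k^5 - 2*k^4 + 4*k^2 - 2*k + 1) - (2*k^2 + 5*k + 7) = -k^5 - 2*k^4 + 2*k^2 - 7*k - 6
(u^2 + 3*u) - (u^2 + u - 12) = 2*u + 12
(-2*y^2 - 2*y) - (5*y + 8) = -2*y^2 - 7*y - 8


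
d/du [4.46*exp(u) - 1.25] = 4.46*exp(u)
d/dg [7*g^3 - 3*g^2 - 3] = 3*g*(7*g - 2)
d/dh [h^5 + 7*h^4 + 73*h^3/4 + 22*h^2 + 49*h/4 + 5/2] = 5*h^4 + 28*h^3 + 219*h^2/4 + 44*h + 49/4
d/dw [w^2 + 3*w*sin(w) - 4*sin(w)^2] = 3*w*cos(w) + 2*w + 3*sin(w) - 4*sin(2*w)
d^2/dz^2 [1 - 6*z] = 0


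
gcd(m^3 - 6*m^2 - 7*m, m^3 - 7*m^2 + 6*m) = m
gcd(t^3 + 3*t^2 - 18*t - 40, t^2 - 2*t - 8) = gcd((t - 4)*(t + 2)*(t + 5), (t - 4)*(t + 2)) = t^2 - 2*t - 8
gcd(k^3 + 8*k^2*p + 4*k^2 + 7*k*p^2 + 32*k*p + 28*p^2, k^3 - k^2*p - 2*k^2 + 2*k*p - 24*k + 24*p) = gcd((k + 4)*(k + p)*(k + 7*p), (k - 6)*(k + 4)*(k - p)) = k + 4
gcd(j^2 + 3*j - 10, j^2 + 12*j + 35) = j + 5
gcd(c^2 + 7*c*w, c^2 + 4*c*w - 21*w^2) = c + 7*w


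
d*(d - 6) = d^2 - 6*d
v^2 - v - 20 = (v - 5)*(v + 4)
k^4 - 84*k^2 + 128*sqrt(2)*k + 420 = (k - 5*sqrt(2))*(k - 3*sqrt(2))*(k + sqrt(2))*(k + 7*sqrt(2))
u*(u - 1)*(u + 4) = u^3 + 3*u^2 - 4*u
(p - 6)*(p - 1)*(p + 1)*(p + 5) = p^4 - p^3 - 31*p^2 + p + 30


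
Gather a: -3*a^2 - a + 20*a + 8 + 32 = -3*a^2 + 19*a + 40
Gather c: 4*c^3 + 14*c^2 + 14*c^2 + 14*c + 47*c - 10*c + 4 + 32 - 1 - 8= 4*c^3 + 28*c^2 + 51*c + 27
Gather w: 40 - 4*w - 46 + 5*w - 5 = w - 11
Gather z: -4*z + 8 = 8 - 4*z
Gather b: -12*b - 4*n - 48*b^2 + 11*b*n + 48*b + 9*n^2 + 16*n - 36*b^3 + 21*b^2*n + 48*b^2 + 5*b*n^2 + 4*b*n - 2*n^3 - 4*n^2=-36*b^3 + 21*b^2*n + b*(5*n^2 + 15*n + 36) - 2*n^3 + 5*n^2 + 12*n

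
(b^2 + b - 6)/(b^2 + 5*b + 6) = (b - 2)/(b + 2)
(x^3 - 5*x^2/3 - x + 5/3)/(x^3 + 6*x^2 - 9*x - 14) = (3*x^2 - 8*x + 5)/(3*(x^2 + 5*x - 14))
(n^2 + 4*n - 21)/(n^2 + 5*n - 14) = (n - 3)/(n - 2)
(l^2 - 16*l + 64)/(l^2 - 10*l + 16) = (l - 8)/(l - 2)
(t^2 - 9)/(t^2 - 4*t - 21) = (t - 3)/(t - 7)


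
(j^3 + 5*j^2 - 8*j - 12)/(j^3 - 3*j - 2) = (j + 6)/(j + 1)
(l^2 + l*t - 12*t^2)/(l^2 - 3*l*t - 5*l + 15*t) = (l + 4*t)/(l - 5)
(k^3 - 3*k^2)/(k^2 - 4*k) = k*(k - 3)/(k - 4)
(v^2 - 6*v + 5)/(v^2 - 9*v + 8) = (v - 5)/(v - 8)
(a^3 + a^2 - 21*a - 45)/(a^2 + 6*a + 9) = a - 5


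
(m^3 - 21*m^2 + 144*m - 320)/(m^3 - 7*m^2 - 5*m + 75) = (m^2 - 16*m + 64)/(m^2 - 2*m - 15)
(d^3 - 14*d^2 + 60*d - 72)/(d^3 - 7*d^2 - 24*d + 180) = (d - 2)/(d + 5)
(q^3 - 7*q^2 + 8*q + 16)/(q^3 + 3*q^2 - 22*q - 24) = (q - 4)/(q + 6)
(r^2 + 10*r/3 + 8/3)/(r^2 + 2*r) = (r + 4/3)/r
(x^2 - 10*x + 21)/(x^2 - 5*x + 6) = (x - 7)/(x - 2)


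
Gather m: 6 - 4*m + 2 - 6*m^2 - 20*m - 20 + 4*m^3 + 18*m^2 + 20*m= 4*m^3 + 12*m^2 - 4*m - 12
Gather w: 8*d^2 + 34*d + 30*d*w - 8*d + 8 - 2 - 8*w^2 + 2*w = 8*d^2 + 26*d - 8*w^2 + w*(30*d + 2) + 6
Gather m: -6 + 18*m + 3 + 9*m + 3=27*m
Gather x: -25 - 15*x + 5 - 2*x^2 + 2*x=-2*x^2 - 13*x - 20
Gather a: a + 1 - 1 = a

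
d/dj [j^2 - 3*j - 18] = 2*j - 3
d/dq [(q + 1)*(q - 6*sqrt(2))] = 2*q - 6*sqrt(2) + 1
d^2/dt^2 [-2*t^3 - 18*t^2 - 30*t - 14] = -12*t - 36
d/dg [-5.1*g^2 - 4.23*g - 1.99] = -10.2*g - 4.23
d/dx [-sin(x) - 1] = -cos(x)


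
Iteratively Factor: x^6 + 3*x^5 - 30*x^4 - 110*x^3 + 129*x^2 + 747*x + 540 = (x + 1)*(x^5 + 2*x^4 - 32*x^3 - 78*x^2 + 207*x + 540) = (x + 1)*(x + 3)*(x^4 - x^3 - 29*x^2 + 9*x + 180) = (x - 3)*(x + 1)*(x + 3)*(x^3 + 2*x^2 - 23*x - 60) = (x - 5)*(x - 3)*(x + 1)*(x + 3)*(x^2 + 7*x + 12) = (x - 5)*(x - 3)*(x + 1)*(x + 3)*(x + 4)*(x + 3)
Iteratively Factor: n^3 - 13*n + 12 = (n - 1)*(n^2 + n - 12) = (n - 3)*(n - 1)*(n + 4)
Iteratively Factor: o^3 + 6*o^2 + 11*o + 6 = (o + 1)*(o^2 + 5*o + 6) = (o + 1)*(o + 3)*(o + 2)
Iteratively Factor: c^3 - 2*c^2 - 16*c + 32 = (c - 2)*(c^2 - 16) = (c - 2)*(c + 4)*(c - 4)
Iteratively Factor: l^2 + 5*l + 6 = (l + 2)*(l + 3)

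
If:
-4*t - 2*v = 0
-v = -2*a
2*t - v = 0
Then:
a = 0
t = 0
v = 0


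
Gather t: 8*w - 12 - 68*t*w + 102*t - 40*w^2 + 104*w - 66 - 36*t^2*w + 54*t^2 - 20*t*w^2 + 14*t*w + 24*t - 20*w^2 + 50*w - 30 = t^2*(54 - 36*w) + t*(-20*w^2 - 54*w + 126) - 60*w^2 + 162*w - 108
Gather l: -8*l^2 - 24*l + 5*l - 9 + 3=-8*l^2 - 19*l - 6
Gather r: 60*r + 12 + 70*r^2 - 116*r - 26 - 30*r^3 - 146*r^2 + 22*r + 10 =-30*r^3 - 76*r^2 - 34*r - 4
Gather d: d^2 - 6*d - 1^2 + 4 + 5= d^2 - 6*d + 8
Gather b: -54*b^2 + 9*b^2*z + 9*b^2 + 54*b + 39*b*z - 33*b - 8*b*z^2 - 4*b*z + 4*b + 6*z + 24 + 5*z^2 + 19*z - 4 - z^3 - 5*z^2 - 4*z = b^2*(9*z - 45) + b*(-8*z^2 + 35*z + 25) - z^3 + 21*z + 20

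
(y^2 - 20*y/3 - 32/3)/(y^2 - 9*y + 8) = (y + 4/3)/(y - 1)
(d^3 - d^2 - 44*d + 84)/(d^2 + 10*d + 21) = (d^2 - 8*d + 12)/(d + 3)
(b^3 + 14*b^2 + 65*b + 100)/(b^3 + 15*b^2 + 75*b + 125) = (b + 4)/(b + 5)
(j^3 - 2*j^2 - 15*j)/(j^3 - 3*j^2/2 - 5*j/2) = 2*(-j^2 + 2*j + 15)/(-2*j^2 + 3*j + 5)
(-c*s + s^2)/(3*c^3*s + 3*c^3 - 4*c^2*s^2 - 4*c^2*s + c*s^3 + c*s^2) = s/(c*(-3*c*s - 3*c + s^2 + s))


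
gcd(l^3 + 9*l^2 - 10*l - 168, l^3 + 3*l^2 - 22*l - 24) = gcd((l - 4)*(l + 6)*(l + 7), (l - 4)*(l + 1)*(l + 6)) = l^2 + 2*l - 24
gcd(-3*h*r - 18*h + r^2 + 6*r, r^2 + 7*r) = 1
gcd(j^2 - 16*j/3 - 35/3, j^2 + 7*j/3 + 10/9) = j + 5/3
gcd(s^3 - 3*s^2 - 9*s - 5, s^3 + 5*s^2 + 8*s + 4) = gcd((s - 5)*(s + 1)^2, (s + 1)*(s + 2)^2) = s + 1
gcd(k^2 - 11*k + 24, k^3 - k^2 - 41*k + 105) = k - 3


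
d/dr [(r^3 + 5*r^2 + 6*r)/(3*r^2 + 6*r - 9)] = (r^2 - 2*r - 2)/(3*(r^2 - 2*r + 1))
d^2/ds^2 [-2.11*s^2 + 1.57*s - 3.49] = -4.22000000000000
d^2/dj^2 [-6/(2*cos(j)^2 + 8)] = 6*(2*sin(j)^4 + 7*sin(j)^2 - 5)/(cos(j)^2 + 4)^3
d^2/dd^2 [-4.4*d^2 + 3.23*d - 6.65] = -8.80000000000000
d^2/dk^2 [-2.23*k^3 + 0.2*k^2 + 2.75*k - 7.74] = 0.4 - 13.38*k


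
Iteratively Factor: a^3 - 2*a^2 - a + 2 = (a - 1)*(a^2 - a - 2) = (a - 2)*(a - 1)*(a + 1)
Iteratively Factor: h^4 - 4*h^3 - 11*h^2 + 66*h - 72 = (h - 3)*(h^3 - h^2 - 14*h + 24) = (h - 3)*(h + 4)*(h^2 - 5*h + 6) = (h - 3)^2*(h + 4)*(h - 2)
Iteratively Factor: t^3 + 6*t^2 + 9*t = (t + 3)*(t^2 + 3*t) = t*(t + 3)*(t + 3)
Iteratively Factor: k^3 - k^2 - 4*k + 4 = (k - 2)*(k^2 + k - 2) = (k - 2)*(k - 1)*(k + 2)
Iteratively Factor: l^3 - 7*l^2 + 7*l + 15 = (l - 3)*(l^2 - 4*l - 5) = (l - 5)*(l - 3)*(l + 1)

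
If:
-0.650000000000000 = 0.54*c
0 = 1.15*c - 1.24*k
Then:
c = -1.20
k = -1.12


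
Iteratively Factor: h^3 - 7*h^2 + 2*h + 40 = (h - 5)*(h^2 - 2*h - 8) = (h - 5)*(h + 2)*(h - 4)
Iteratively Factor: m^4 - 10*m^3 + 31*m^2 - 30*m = (m - 2)*(m^3 - 8*m^2 + 15*m) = (m - 3)*(m - 2)*(m^2 - 5*m) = m*(m - 3)*(m - 2)*(m - 5)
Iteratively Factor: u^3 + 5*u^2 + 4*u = (u)*(u^2 + 5*u + 4) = u*(u + 1)*(u + 4)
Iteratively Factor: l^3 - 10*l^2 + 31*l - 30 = (l - 5)*(l^2 - 5*l + 6) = (l - 5)*(l - 3)*(l - 2)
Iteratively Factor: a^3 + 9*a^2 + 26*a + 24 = (a + 2)*(a^2 + 7*a + 12) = (a + 2)*(a + 4)*(a + 3)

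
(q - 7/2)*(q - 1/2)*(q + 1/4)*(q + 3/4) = q^4 - 3*q^3 - 33*q^2/16 + q + 21/64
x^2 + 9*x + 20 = (x + 4)*(x + 5)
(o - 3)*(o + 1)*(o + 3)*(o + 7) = o^4 + 8*o^3 - 2*o^2 - 72*o - 63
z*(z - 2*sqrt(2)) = z^2 - 2*sqrt(2)*z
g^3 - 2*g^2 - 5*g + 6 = (g - 3)*(g - 1)*(g + 2)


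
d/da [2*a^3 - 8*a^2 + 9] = 2*a*(3*a - 8)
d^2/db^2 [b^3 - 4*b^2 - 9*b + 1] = 6*b - 8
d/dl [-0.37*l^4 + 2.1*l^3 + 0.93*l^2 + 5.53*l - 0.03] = -1.48*l^3 + 6.3*l^2 + 1.86*l + 5.53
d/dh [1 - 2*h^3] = -6*h^2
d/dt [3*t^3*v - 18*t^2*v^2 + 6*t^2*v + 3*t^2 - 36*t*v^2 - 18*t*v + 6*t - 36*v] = 9*t^2*v - 36*t*v^2 + 12*t*v + 6*t - 36*v^2 - 18*v + 6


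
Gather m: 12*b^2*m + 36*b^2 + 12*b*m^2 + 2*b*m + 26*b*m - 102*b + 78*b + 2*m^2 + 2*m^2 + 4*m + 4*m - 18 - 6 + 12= 36*b^2 - 24*b + m^2*(12*b + 4) + m*(12*b^2 + 28*b + 8) - 12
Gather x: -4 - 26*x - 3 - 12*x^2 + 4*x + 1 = -12*x^2 - 22*x - 6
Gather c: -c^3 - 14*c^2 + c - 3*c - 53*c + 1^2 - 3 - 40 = -c^3 - 14*c^2 - 55*c - 42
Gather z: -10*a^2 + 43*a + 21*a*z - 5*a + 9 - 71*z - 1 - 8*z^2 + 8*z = -10*a^2 + 38*a - 8*z^2 + z*(21*a - 63) + 8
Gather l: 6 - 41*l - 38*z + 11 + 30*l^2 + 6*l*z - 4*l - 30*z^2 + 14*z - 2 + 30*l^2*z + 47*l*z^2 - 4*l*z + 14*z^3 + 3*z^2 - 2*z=l^2*(30*z + 30) + l*(47*z^2 + 2*z - 45) + 14*z^3 - 27*z^2 - 26*z + 15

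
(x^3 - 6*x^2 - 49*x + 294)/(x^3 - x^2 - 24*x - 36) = (x^2 - 49)/(x^2 + 5*x + 6)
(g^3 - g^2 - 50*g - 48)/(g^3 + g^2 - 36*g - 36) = (g - 8)/(g - 6)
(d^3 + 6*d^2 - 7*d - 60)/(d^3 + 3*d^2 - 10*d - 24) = (d + 5)/(d + 2)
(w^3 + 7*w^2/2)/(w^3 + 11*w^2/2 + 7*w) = w/(w + 2)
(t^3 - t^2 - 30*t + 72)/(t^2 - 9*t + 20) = (t^2 + 3*t - 18)/(t - 5)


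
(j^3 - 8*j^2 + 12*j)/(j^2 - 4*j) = (j^2 - 8*j + 12)/(j - 4)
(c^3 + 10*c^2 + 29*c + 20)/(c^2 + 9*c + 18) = (c^3 + 10*c^2 + 29*c + 20)/(c^2 + 9*c + 18)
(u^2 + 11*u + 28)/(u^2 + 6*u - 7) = (u + 4)/(u - 1)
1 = 1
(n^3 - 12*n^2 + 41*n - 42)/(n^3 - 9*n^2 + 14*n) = (n - 3)/n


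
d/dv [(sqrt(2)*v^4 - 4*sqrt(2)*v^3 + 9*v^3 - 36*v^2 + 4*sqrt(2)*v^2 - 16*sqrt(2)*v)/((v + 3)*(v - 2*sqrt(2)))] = (2*sqrt(2)*v^5 - 3*v^4 + 5*sqrt(2)*v^4 - 60*sqrt(2)*v^3 + 38*v^3 - 62*sqrt(2)*v^2 + 20*v^2 - 96*v + 432*sqrt(2)*v + 192)/(v^4 - 4*sqrt(2)*v^3 + 6*v^3 - 24*sqrt(2)*v^2 + 17*v^2 - 36*sqrt(2)*v + 48*v + 72)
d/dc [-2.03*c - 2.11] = -2.03000000000000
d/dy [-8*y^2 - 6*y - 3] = -16*y - 6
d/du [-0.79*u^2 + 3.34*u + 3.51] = 3.34 - 1.58*u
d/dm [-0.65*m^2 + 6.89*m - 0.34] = 6.89 - 1.3*m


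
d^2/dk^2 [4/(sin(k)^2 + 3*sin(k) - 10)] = 4*(-4*sin(k)^4 - 9*sin(k)^3 - 43*sin(k)^2 - 12*sin(k) + 38)/(sin(k)^2 + 3*sin(k) - 10)^3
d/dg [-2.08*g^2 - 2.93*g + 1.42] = -4.16*g - 2.93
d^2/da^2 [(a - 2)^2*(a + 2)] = 6*a - 4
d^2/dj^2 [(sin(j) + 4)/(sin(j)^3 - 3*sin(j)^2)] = (-4*sin(j) - 27 + 129/sin(j) - 114/sin(j)^2 - 174/sin(j)^3 + 216/sin(j)^4)/(sin(j) - 3)^3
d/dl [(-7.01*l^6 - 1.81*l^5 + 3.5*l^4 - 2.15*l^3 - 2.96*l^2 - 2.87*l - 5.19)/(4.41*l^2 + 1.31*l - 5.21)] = (-123.6564*l^7 - 69.8618*l^6 + 240.5182*l^5 + 51.424*l^4 - 78.573*l^3 + 42.3836*l^2 + 76.619*l + 21.7516)/(19.4481*l^4 + 11.5542*l^3 - 44.2361*l^2 - 13.6502*l + 27.1441)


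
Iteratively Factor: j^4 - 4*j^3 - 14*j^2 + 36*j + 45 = (j + 3)*(j^3 - 7*j^2 + 7*j + 15) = (j - 5)*(j + 3)*(j^2 - 2*j - 3) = (j - 5)*(j + 1)*(j + 3)*(j - 3)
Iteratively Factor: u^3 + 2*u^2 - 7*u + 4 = (u - 1)*(u^2 + 3*u - 4) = (u - 1)*(u + 4)*(u - 1)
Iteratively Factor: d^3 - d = (d - 1)*(d^2 + d) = (d - 1)*(d + 1)*(d)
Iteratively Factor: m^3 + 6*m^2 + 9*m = (m + 3)*(m^2 + 3*m) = (m + 3)^2*(m)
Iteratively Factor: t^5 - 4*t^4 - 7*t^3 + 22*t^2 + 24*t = (t)*(t^4 - 4*t^3 - 7*t^2 + 22*t + 24) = t*(t + 2)*(t^3 - 6*t^2 + 5*t + 12) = t*(t - 3)*(t + 2)*(t^2 - 3*t - 4) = t*(t - 4)*(t - 3)*(t + 2)*(t + 1)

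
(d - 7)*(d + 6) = d^2 - d - 42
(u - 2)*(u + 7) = u^2 + 5*u - 14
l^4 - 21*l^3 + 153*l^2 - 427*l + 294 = (l - 7)^2*(l - 6)*(l - 1)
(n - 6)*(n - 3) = n^2 - 9*n + 18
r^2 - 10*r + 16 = (r - 8)*(r - 2)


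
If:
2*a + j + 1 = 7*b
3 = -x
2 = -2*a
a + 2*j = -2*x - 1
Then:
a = -1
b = 2/7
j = 3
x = -3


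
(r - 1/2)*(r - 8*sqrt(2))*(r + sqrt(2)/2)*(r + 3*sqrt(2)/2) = r^4 - 6*sqrt(2)*r^3 - r^3/2 - 61*r^2/2 + 3*sqrt(2)*r^2 - 12*sqrt(2)*r + 61*r/4 + 6*sqrt(2)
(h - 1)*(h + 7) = h^2 + 6*h - 7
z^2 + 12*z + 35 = (z + 5)*(z + 7)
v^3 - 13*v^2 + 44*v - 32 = (v - 8)*(v - 4)*(v - 1)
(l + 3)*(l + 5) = l^2 + 8*l + 15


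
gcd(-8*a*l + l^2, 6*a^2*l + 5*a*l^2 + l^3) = l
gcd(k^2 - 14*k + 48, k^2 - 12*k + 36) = k - 6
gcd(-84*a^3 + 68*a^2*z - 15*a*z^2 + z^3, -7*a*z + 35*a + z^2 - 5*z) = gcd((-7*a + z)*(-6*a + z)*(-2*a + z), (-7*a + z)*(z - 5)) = -7*a + z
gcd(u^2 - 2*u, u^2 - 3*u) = u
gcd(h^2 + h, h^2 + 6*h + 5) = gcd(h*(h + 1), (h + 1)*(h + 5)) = h + 1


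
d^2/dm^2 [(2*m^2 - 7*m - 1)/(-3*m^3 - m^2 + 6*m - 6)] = 2*(-18*m^6 + 189*m^5 + 9*m^4 + 397*m^3 - 771*m^2 - 198*m + 210)/(27*m^9 + 27*m^8 - 153*m^7 + 55*m^6 + 414*m^5 - 522*m^4 - 108*m^3 + 756*m^2 - 648*m + 216)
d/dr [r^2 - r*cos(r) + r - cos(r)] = r*sin(r) + 2*r - sqrt(2)*cos(r + pi/4) + 1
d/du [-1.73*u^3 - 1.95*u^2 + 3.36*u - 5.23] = -5.19*u^2 - 3.9*u + 3.36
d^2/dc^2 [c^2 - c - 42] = 2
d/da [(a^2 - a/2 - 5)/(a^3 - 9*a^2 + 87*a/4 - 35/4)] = 2*(-8*a^4 + 8*a^3 + 258*a^2 - 860*a + 905)/(16*a^6 - 288*a^5 + 1992*a^4 - 6544*a^3 + 10089*a^2 - 6090*a + 1225)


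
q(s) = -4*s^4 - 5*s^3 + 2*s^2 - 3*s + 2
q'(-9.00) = 10410.00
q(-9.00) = -22408.00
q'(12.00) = -29763.00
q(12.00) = -91330.00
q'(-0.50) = -6.75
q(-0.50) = 4.38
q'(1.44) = -76.12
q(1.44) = -30.30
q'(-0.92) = -6.92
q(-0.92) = 7.48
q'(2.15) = -222.75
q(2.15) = -130.37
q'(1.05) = -33.86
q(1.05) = -9.60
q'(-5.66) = 2394.97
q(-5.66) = -3115.46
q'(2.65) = -395.49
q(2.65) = -282.22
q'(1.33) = -61.86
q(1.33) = -22.73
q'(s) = -16*s^3 - 15*s^2 + 4*s - 3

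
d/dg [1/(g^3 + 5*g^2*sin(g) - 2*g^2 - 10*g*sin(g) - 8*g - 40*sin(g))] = (-5*g^2*cos(g) - 3*g^2 + 10*sqrt(2)*g*cos(g + pi/4) + 4*g + 10*sin(g) + 40*cos(g) + 8)/((g - 4)^2*(g + 2)^2*(g + 5*sin(g))^2)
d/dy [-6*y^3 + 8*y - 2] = 8 - 18*y^2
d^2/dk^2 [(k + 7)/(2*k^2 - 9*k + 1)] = 2*((k + 7)*(4*k - 9)^2 - (6*k + 5)*(2*k^2 - 9*k + 1))/(2*k^2 - 9*k + 1)^3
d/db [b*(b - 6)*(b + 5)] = 3*b^2 - 2*b - 30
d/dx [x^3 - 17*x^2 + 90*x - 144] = 3*x^2 - 34*x + 90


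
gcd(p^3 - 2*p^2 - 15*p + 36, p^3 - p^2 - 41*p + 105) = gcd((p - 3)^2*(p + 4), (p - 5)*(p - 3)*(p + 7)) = p - 3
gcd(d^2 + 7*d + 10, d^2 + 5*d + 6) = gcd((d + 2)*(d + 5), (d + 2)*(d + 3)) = d + 2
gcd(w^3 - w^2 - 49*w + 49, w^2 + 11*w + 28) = w + 7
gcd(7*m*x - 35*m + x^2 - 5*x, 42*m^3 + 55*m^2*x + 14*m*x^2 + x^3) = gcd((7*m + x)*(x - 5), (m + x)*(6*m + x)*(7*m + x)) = 7*m + x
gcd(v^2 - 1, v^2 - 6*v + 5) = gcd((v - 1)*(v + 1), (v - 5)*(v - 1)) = v - 1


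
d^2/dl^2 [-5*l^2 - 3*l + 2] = -10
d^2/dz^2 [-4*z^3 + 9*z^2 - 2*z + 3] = 18 - 24*z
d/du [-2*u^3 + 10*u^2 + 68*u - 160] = -6*u^2 + 20*u + 68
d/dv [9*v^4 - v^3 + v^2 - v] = 36*v^3 - 3*v^2 + 2*v - 1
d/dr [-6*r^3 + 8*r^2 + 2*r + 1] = -18*r^2 + 16*r + 2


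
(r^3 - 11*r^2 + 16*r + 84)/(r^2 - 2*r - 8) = (r^2 - 13*r + 42)/(r - 4)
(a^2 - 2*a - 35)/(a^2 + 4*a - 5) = (a - 7)/(a - 1)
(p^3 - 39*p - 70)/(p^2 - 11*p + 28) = (p^2 + 7*p + 10)/(p - 4)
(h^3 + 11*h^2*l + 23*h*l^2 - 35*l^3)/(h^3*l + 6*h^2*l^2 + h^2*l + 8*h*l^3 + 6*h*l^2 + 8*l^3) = (h^3 + 11*h^2*l + 23*h*l^2 - 35*l^3)/(l*(h^3 + 6*h^2*l + h^2 + 8*h*l^2 + 6*h*l + 8*l^2))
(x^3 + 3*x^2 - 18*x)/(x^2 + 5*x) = (x^2 + 3*x - 18)/(x + 5)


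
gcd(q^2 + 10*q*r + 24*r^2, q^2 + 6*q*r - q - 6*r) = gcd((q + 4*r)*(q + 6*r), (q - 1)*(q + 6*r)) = q + 6*r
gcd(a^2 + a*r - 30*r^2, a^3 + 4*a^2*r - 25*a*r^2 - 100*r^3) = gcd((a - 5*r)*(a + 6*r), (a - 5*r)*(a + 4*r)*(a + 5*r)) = -a + 5*r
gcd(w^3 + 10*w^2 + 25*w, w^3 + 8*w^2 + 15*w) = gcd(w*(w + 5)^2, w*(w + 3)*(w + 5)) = w^2 + 5*w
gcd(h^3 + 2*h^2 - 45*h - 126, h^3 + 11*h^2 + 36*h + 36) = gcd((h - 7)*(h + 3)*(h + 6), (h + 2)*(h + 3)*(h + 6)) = h^2 + 9*h + 18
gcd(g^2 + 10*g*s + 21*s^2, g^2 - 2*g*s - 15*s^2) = g + 3*s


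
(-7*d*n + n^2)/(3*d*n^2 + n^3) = (-7*d + n)/(n*(3*d + n))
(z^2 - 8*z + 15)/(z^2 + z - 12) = (z - 5)/(z + 4)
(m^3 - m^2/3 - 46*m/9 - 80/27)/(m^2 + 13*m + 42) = (27*m^3 - 9*m^2 - 138*m - 80)/(27*(m^2 + 13*m + 42))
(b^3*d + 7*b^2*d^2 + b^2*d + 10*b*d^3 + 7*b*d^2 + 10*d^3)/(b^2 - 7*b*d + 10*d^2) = d*(b^3 + 7*b^2*d + b^2 + 10*b*d^2 + 7*b*d + 10*d^2)/(b^2 - 7*b*d + 10*d^2)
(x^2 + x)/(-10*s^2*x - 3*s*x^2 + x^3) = (x + 1)/(-10*s^2 - 3*s*x + x^2)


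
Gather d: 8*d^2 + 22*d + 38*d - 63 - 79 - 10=8*d^2 + 60*d - 152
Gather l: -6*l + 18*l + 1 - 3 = 12*l - 2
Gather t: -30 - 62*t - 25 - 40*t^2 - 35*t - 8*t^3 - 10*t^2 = -8*t^3 - 50*t^2 - 97*t - 55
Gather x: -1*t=-t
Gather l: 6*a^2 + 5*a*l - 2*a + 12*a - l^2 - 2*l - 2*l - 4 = 6*a^2 + 10*a - l^2 + l*(5*a - 4) - 4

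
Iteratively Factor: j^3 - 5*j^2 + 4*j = (j - 1)*(j^2 - 4*j) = j*(j - 1)*(j - 4)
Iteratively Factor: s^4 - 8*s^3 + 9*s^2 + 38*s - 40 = (s - 5)*(s^3 - 3*s^2 - 6*s + 8) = (s - 5)*(s - 1)*(s^2 - 2*s - 8) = (s - 5)*(s - 4)*(s - 1)*(s + 2)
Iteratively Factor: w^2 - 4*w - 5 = (w + 1)*(w - 5)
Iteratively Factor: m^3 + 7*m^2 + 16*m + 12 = (m + 2)*(m^2 + 5*m + 6) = (m + 2)^2*(m + 3)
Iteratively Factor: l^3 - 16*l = (l + 4)*(l^2 - 4*l) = l*(l + 4)*(l - 4)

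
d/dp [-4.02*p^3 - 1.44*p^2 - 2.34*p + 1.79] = -12.06*p^2 - 2.88*p - 2.34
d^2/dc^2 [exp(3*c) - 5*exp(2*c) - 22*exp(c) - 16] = (9*exp(2*c) - 20*exp(c) - 22)*exp(c)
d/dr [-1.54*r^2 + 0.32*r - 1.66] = 0.32 - 3.08*r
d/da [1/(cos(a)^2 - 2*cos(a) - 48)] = 2*(cos(a) - 1)*sin(a)/(sin(a)^2 + 2*cos(a) + 47)^2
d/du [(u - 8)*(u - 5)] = 2*u - 13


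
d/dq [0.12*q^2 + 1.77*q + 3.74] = 0.24*q + 1.77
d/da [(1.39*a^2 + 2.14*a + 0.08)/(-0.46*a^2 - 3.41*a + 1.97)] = (-3.7555*a^2 + 5.5502*a + 4.4886)/(0.2116*a^4 + 3.1372*a^3 + 9.8157*a^2 - 13.4354*a + 3.8809)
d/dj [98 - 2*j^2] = -4*j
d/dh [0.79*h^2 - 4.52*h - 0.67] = 1.58*h - 4.52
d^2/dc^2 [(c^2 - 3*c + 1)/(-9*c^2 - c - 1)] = 8*(63*c^3 - 54*c^2 - 27*c + 1)/(729*c^6 + 243*c^5 + 270*c^4 + 55*c^3 + 30*c^2 + 3*c + 1)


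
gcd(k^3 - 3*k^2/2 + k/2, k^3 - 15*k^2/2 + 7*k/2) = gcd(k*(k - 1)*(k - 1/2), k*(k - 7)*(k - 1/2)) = k^2 - k/2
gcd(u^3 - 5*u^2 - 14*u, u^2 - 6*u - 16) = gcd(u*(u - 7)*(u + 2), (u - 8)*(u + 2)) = u + 2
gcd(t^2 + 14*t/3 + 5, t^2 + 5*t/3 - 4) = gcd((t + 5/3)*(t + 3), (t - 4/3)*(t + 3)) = t + 3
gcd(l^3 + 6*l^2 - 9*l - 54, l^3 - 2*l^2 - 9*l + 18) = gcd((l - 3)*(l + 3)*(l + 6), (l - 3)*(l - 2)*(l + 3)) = l^2 - 9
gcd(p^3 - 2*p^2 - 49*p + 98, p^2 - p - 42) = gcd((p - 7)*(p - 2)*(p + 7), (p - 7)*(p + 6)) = p - 7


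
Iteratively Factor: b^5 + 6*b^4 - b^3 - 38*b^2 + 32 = (b + 4)*(b^4 + 2*b^3 - 9*b^2 - 2*b + 8) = (b - 1)*(b + 4)*(b^3 + 3*b^2 - 6*b - 8) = (b - 1)*(b + 4)^2*(b^2 - b - 2) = (b - 2)*(b - 1)*(b + 4)^2*(b + 1)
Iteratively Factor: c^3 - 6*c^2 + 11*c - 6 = (c - 3)*(c^2 - 3*c + 2) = (c - 3)*(c - 2)*(c - 1)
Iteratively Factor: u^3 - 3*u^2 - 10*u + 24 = (u + 3)*(u^2 - 6*u + 8) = (u - 2)*(u + 3)*(u - 4)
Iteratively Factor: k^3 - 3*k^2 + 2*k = (k - 2)*(k^2 - k) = k*(k - 2)*(k - 1)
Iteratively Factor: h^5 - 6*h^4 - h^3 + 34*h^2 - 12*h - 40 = (h + 1)*(h^4 - 7*h^3 + 6*h^2 + 28*h - 40) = (h + 1)*(h + 2)*(h^3 - 9*h^2 + 24*h - 20) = (h - 2)*(h + 1)*(h + 2)*(h^2 - 7*h + 10) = (h - 5)*(h - 2)*(h + 1)*(h + 2)*(h - 2)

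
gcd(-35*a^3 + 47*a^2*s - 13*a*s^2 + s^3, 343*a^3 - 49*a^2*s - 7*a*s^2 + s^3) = -7*a + s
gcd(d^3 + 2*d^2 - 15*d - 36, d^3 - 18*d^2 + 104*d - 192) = d - 4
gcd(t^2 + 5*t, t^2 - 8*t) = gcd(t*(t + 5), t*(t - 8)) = t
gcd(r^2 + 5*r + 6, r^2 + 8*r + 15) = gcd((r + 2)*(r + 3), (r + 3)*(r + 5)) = r + 3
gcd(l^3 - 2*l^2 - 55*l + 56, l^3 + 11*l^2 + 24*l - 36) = l - 1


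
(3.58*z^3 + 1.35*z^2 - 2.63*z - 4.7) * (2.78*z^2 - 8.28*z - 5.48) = 9.9524*z^5 - 25.8894*z^4 - 38.1078*z^3 + 1.3124*z^2 + 53.3284*z + 25.756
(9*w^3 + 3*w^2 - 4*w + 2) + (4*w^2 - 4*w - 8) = 9*w^3 + 7*w^2 - 8*w - 6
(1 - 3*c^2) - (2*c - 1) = -3*c^2 - 2*c + 2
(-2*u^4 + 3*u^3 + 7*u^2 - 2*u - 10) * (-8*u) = 16*u^5 - 24*u^4 - 56*u^3 + 16*u^2 + 80*u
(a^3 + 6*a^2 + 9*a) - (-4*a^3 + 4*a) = 5*a^3 + 6*a^2 + 5*a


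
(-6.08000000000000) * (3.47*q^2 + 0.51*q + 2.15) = -21.0976*q^2 - 3.1008*q - 13.072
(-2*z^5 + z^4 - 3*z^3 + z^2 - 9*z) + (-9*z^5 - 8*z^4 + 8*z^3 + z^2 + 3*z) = -11*z^5 - 7*z^4 + 5*z^3 + 2*z^2 - 6*z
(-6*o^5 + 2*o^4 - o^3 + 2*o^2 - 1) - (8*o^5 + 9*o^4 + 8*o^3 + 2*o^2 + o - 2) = -14*o^5 - 7*o^4 - 9*o^3 - o + 1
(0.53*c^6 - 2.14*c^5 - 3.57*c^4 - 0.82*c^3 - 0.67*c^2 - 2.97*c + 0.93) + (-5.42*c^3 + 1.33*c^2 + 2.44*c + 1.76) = 0.53*c^6 - 2.14*c^5 - 3.57*c^4 - 6.24*c^3 + 0.66*c^2 - 0.53*c + 2.69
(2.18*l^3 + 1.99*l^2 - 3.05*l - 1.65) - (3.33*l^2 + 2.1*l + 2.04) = 2.18*l^3 - 1.34*l^2 - 5.15*l - 3.69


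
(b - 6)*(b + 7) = b^2 + b - 42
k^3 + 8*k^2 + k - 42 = (k - 2)*(k + 3)*(k + 7)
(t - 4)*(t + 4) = t^2 - 16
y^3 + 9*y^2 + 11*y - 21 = (y - 1)*(y + 3)*(y + 7)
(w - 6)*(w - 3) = w^2 - 9*w + 18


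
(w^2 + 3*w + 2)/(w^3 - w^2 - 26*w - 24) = (w + 2)/(w^2 - 2*w - 24)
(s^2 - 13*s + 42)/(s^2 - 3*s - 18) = (s - 7)/(s + 3)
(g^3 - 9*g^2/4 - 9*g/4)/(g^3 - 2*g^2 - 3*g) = (g + 3/4)/(g + 1)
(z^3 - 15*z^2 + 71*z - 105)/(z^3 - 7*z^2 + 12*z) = (z^2 - 12*z + 35)/(z*(z - 4))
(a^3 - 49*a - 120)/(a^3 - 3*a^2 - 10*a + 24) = (a^2 - 3*a - 40)/(a^2 - 6*a + 8)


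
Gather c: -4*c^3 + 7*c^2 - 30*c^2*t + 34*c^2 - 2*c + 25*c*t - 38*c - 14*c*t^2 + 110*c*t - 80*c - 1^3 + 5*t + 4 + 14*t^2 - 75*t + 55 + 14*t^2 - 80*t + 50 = -4*c^3 + c^2*(41 - 30*t) + c*(-14*t^2 + 135*t - 120) + 28*t^2 - 150*t + 108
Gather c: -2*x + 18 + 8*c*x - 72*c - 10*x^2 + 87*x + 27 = c*(8*x - 72) - 10*x^2 + 85*x + 45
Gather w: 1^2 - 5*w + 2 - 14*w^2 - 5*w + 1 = -14*w^2 - 10*w + 4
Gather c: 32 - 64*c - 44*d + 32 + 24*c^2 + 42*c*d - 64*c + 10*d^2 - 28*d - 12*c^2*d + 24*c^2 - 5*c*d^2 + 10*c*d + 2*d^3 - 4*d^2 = c^2*(48 - 12*d) + c*(-5*d^2 + 52*d - 128) + 2*d^3 + 6*d^2 - 72*d + 64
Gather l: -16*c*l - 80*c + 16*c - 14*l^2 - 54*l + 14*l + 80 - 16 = -64*c - 14*l^2 + l*(-16*c - 40) + 64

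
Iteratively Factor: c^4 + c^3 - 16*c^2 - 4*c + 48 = (c - 3)*(c^3 + 4*c^2 - 4*c - 16) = (c - 3)*(c + 4)*(c^2 - 4) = (c - 3)*(c + 2)*(c + 4)*(c - 2)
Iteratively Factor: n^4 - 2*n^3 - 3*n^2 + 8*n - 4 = (n - 2)*(n^3 - 3*n + 2) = (n - 2)*(n - 1)*(n^2 + n - 2) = (n - 2)*(n - 1)*(n + 2)*(n - 1)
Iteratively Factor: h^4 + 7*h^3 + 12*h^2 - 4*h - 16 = (h + 2)*(h^3 + 5*h^2 + 2*h - 8) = (h + 2)^2*(h^2 + 3*h - 4) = (h - 1)*(h + 2)^2*(h + 4)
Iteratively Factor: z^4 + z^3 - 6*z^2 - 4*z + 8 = (z + 2)*(z^3 - z^2 - 4*z + 4) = (z - 1)*(z + 2)*(z^2 - 4) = (z - 1)*(z + 2)^2*(z - 2)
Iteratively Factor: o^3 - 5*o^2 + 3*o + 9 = (o + 1)*(o^2 - 6*o + 9) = (o - 3)*(o + 1)*(o - 3)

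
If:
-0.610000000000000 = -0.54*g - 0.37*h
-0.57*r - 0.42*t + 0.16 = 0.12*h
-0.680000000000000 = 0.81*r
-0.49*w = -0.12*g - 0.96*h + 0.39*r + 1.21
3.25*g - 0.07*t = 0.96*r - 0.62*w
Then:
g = -1.01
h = 3.12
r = -0.84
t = 0.63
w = 4.07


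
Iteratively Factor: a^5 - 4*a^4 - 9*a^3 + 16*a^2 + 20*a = (a + 2)*(a^4 - 6*a^3 + 3*a^2 + 10*a) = (a - 5)*(a + 2)*(a^3 - a^2 - 2*a) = a*(a - 5)*(a + 2)*(a^2 - a - 2) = a*(a - 5)*(a - 2)*(a + 2)*(a + 1)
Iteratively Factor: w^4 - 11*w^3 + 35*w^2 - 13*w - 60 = (w - 3)*(w^3 - 8*w^2 + 11*w + 20) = (w - 3)*(w + 1)*(w^2 - 9*w + 20) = (w - 5)*(w - 3)*(w + 1)*(w - 4)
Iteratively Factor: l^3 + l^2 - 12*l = (l)*(l^2 + l - 12) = l*(l - 3)*(l + 4)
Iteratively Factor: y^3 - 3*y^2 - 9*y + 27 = (y + 3)*(y^2 - 6*y + 9) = (y - 3)*(y + 3)*(y - 3)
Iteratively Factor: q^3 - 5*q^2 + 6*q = (q - 2)*(q^2 - 3*q) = (q - 3)*(q - 2)*(q)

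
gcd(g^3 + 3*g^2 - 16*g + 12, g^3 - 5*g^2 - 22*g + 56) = g - 2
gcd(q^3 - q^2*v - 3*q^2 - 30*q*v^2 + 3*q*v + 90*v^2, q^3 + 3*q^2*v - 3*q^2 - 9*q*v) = q - 3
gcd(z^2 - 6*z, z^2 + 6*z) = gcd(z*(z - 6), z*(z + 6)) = z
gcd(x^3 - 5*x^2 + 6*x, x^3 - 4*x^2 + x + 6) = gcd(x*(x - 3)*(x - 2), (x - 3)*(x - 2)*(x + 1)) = x^2 - 5*x + 6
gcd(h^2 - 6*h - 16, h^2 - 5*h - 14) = h + 2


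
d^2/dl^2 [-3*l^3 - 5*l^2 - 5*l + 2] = -18*l - 10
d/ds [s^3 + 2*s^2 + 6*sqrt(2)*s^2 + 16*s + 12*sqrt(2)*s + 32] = 3*s^2 + 4*s + 12*sqrt(2)*s + 16 + 12*sqrt(2)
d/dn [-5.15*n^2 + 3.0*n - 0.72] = 3.0 - 10.3*n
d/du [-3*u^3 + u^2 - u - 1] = -9*u^2 + 2*u - 1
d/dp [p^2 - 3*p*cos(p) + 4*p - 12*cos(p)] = 3*p*sin(p) + 2*p + 12*sin(p) - 3*cos(p) + 4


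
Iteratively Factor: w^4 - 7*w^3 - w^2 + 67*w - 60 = (w - 5)*(w^3 - 2*w^2 - 11*w + 12) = (w - 5)*(w - 1)*(w^2 - w - 12) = (w - 5)*(w - 1)*(w + 3)*(w - 4)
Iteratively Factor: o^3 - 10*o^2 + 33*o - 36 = (o - 3)*(o^2 - 7*o + 12) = (o - 3)^2*(o - 4)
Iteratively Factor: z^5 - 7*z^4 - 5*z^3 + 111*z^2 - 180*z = (z + 4)*(z^4 - 11*z^3 + 39*z^2 - 45*z) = (z - 3)*(z + 4)*(z^3 - 8*z^2 + 15*z) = z*(z - 3)*(z + 4)*(z^2 - 8*z + 15) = z*(z - 3)^2*(z + 4)*(z - 5)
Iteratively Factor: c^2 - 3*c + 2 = (c - 2)*(c - 1)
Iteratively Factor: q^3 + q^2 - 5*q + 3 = (q + 3)*(q^2 - 2*q + 1) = (q - 1)*(q + 3)*(q - 1)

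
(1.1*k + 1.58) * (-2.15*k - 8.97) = -2.365*k^2 - 13.264*k - 14.1726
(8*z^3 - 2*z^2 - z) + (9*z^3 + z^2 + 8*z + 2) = 17*z^3 - z^2 + 7*z + 2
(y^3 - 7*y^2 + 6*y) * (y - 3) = y^4 - 10*y^3 + 27*y^2 - 18*y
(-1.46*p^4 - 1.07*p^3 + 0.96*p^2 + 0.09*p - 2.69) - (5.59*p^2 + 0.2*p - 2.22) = -1.46*p^4 - 1.07*p^3 - 4.63*p^2 - 0.11*p - 0.47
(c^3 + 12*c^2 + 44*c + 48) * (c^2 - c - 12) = c^5 + 11*c^4 + 20*c^3 - 140*c^2 - 576*c - 576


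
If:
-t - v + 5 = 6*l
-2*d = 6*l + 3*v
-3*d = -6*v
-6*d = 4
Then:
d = -2/3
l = 7/18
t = 3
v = -1/3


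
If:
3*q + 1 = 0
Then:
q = -1/3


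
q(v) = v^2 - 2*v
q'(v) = 2*v - 2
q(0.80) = -0.96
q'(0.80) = -0.40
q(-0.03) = 0.06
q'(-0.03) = -2.06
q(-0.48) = 1.19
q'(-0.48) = -2.96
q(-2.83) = 13.67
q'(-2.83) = -7.66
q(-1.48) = 5.15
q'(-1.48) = -4.96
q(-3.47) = 18.98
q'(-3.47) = -8.94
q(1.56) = -0.69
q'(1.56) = 1.12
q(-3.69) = 21.00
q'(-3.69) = -9.38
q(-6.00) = 48.00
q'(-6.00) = -14.00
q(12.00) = 120.00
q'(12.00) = 22.00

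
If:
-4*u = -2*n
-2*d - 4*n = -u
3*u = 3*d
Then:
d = 0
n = 0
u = 0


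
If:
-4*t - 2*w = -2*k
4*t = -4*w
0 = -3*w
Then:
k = 0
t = 0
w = 0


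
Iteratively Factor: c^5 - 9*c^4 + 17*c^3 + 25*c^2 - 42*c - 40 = (c + 1)*(c^4 - 10*c^3 + 27*c^2 - 2*c - 40) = (c - 4)*(c + 1)*(c^3 - 6*c^2 + 3*c + 10) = (c - 4)*(c - 2)*(c + 1)*(c^2 - 4*c - 5) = (c - 5)*(c - 4)*(c - 2)*(c + 1)*(c + 1)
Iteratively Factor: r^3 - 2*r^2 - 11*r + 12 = (r + 3)*(r^2 - 5*r + 4) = (r - 1)*(r + 3)*(r - 4)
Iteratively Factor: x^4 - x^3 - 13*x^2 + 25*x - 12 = (x - 1)*(x^3 - 13*x + 12) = (x - 3)*(x - 1)*(x^2 + 3*x - 4) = (x - 3)*(x - 1)^2*(x + 4)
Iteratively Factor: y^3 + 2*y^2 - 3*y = (y - 1)*(y^2 + 3*y) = (y - 1)*(y + 3)*(y)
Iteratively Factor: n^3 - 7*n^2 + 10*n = (n)*(n^2 - 7*n + 10) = n*(n - 5)*(n - 2)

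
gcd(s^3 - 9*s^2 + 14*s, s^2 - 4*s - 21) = s - 7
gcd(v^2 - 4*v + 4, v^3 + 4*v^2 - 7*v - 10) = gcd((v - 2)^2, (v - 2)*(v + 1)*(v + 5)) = v - 2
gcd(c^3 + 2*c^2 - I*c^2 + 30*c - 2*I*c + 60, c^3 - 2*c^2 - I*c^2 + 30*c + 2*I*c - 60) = c^2 - I*c + 30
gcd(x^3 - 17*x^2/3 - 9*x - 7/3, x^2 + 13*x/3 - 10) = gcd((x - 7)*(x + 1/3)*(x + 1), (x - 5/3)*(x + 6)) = 1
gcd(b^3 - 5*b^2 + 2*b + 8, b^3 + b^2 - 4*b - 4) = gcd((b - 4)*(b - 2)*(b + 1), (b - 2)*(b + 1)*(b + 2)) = b^2 - b - 2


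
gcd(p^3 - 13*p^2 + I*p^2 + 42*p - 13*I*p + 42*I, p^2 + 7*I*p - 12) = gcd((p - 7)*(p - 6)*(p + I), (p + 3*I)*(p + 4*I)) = 1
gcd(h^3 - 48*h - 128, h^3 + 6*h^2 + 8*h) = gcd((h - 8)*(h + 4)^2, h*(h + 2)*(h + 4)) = h + 4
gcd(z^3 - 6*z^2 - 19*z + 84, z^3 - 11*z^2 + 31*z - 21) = z^2 - 10*z + 21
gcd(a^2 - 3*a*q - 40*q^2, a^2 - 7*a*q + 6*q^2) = 1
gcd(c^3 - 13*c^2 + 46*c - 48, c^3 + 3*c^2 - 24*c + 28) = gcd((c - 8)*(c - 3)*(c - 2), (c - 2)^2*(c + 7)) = c - 2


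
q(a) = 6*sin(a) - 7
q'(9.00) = -5.47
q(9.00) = -4.53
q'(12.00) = 5.06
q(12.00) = -10.22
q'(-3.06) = -5.98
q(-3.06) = -7.49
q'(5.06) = 2.04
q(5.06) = -12.64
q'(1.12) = 2.61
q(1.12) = -1.60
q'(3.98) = -4.01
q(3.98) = -11.46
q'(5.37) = 3.67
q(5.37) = -11.75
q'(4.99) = 1.64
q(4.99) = -12.77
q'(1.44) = 0.78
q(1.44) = -1.05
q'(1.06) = 2.93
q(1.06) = -1.77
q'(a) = 6*cos(a)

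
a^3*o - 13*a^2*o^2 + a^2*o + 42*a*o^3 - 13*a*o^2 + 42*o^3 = (a - 7*o)*(a - 6*o)*(a*o + o)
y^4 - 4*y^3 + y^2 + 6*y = y*(y - 3)*(y - 2)*(y + 1)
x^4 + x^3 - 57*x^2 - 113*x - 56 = (x - 8)*(x + 1)^2*(x + 7)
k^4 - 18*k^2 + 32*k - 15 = (k - 3)*(k - 1)^2*(k + 5)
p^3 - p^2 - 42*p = p*(p - 7)*(p + 6)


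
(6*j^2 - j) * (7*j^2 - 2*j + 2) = 42*j^4 - 19*j^3 + 14*j^2 - 2*j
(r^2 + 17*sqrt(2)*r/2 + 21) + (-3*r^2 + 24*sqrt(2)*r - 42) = -2*r^2 + 65*sqrt(2)*r/2 - 21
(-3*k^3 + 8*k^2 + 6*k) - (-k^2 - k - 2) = -3*k^3 + 9*k^2 + 7*k + 2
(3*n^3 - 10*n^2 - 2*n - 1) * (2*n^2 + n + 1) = 6*n^5 - 17*n^4 - 11*n^3 - 14*n^2 - 3*n - 1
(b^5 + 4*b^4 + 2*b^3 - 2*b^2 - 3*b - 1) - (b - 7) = b^5 + 4*b^4 + 2*b^3 - 2*b^2 - 4*b + 6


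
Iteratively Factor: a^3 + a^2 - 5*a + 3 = (a + 3)*(a^2 - 2*a + 1) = (a - 1)*(a + 3)*(a - 1)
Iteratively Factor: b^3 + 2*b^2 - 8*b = (b)*(b^2 + 2*b - 8) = b*(b + 4)*(b - 2)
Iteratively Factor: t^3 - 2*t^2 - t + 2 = (t + 1)*(t^2 - 3*t + 2) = (t - 2)*(t + 1)*(t - 1)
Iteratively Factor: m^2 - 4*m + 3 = (m - 1)*(m - 3)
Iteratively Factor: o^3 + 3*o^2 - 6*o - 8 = (o - 2)*(o^2 + 5*o + 4) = (o - 2)*(o + 1)*(o + 4)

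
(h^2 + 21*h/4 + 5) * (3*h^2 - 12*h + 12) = 3*h^4 + 15*h^3/4 - 36*h^2 + 3*h + 60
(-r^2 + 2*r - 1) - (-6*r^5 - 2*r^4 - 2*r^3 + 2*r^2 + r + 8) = 6*r^5 + 2*r^4 + 2*r^3 - 3*r^2 + r - 9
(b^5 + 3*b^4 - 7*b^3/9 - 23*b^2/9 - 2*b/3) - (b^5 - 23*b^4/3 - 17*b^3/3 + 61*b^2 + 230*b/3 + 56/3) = 32*b^4/3 + 44*b^3/9 - 572*b^2/9 - 232*b/3 - 56/3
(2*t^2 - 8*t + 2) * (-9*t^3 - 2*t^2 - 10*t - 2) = -18*t^5 + 68*t^4 - 22*t^3 + 72*t^2 - 4*t - 4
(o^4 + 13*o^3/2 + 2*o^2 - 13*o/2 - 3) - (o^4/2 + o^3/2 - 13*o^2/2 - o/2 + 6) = o^4/2 + 6*o^3 + 17*o^2/2 - 6*o - 9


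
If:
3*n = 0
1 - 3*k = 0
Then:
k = 1/3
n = 0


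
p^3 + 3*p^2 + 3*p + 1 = (p + 1)^3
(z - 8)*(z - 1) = z^2 - 9*z + 8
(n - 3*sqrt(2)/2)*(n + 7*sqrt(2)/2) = n^2 + 2*sqrt(2)*n - 21/2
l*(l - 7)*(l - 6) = l^3 - 13*l^2 + 42*l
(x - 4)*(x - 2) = x^2 - 6*x + 8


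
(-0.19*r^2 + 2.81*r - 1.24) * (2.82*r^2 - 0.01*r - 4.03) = -0.5358*r^4 + 7.9261*r^3 - 2.7592*r^2 - 11.3119*r + 4.9972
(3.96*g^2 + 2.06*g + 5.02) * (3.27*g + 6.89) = 12.9492*g^3 + 34.0206*g^2 + 30.6088*g + 34.5878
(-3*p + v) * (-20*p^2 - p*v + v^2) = 60*p^3 - 17*p^2*v - 4*p*v^2 + v^3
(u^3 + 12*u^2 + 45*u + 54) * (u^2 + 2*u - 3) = u^5 + 14*u^4 + 66*u^3 + 108*u^2 - 27*u - 162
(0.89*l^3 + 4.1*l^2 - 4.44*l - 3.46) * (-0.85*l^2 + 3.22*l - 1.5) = -0.7565*l^5 - 0.619199999999999*l^4 + 15.641*l^3 - 17.5058*l^2 - 4.4812*l + 5.19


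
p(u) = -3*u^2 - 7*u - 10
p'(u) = -6*u - 7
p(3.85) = -81.42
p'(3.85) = -30.10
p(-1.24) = -5.93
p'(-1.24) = 0.44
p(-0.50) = -7.25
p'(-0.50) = -4.00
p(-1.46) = -6.17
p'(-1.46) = 1.76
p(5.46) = -137.65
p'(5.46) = -39.76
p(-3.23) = -18.69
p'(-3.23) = 12.38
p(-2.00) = -8.00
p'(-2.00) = 5.00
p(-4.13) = -32.26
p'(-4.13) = 17.78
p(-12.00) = -358.00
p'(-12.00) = 65.00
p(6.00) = -160.00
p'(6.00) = -43.00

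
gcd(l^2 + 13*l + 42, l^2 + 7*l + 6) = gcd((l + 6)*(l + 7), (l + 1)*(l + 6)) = l + 6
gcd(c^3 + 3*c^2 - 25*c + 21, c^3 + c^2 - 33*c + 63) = c^2 + 4*c - 21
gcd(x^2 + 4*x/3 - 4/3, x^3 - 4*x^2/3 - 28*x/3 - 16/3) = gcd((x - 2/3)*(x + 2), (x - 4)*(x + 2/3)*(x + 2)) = x + 2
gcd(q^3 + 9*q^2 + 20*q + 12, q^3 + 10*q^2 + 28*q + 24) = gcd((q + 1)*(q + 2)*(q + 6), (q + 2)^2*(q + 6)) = q^2 + 8*q + 12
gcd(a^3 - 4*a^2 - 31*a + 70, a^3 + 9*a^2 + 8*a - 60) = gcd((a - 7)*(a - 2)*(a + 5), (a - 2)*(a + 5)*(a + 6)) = a^2 + 3*a - 10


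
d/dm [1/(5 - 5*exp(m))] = 1/(20*sinh(m/2)^2)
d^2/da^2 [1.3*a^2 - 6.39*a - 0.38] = 2.60000000000000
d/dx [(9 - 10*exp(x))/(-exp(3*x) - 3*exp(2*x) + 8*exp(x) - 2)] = (-20*exp(3*x) - 3*exp(2*x) + 54*exp(x) - 52)*exp(x)/(exp(6*x) + 6*exp(5*x) - 7*exp(4*x) - 44*exp(3*x) + 76*exp(2*x) - 32*exp(x) + 4)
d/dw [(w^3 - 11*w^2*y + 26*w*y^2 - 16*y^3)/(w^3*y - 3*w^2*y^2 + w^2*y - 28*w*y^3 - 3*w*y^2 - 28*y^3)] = ((-3*w^2 + 22*w*y - 26*y^2)*(-w^3 + 3*w^2*y - w^2 + 28*w*y^2 + 3*w*y + 28*y^2) + (w^3 - 11*w^2*y + 26*w*y^2 - 16*y^3)*(-3*w^2 + 6*w*y - 2*w + 28*y^2 + 3*y))/(y*(-w^3 + 3*w^2*y - w^2 + 28*w*y^2 + 3*w*y + 28*y^2)^2)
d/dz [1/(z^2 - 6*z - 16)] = 2*(3 - z)/(-z^2 + 6*z + 16)^2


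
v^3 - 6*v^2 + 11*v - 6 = (v - 3)*(v - 2)*(v - 1)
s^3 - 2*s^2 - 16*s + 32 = (s - 4)*(s - 2)*(s + 4)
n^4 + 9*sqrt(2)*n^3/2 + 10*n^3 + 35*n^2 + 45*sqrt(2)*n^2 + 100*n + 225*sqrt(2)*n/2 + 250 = (n + 5)^2*(n + 2*sqrt(2))*(n + 5*sqrt(2)/2)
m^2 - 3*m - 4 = (m - 4)*(m + 1)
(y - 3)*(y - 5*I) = y^2 - 3*y - 5*I*y + 15*I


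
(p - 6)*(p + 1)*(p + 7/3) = p^3 - 8*p^2/3 - 53*p/3 - 14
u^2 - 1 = (u - 1)*(u + 1)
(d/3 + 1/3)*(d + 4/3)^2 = d^3/3 + 11*d^2/9 + 40*d/27 + 16/27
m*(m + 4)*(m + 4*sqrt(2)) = m^3 + 4*m^2 + 4*sqrt(2)*m^2 + 16*sqrt(2)*m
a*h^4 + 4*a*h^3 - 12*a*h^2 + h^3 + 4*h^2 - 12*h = h*(h - 2)*(h + 6)*(a*h + 1)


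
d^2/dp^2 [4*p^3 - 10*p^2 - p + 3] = 24*p - 20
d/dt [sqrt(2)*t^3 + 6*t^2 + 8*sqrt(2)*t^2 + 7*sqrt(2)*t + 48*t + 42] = 3*sqrt(2)*t^2 + 12*t + 16*sqrt(2)*t + 7*sqrt(2) + 48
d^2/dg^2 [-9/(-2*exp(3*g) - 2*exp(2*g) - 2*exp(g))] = 9*(-(exp(2*g) + exp(g) + 1)*(9*exp(2*g) + 4*exp(g) + 1) + 2*(3*exp(2*g) + 2*exp(g) + 1)^2)*exp(-g)/(2*(exp(2*g) + exp(g) + 1)^3)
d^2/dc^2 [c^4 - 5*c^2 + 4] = 12*c^2 - 10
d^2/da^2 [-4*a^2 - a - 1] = -8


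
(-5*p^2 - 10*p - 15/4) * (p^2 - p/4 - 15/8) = -5*p^4 - 35*p^3/4 + 65*p^2/8 + 315*p/16 + 225/32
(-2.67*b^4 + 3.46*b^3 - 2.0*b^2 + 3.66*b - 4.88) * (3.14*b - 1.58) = -8.3838*b^5 + 15.083*b^4 - 11.7468*b^3 + 14.6524*b^2 - 21.106*b + 7.7104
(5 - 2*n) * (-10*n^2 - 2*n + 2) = 20*n^3 - 46*n^2 - 14*n + 10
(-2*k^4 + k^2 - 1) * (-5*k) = 10*k^5 - 5*k^3 + 5*k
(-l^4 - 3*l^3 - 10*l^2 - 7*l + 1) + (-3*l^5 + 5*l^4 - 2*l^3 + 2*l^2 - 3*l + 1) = -3*l^5 + 4*l^4 - 5*l^3 - 8*l^2 - 10*l + 2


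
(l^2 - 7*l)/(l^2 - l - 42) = l/(l + 6)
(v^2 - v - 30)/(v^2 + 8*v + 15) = (v - 6)/(v + 3)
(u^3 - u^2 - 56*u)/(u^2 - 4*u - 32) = u*(u + 7)/(u + 4)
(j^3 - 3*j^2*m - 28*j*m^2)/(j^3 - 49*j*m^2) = (j + 4*m)/(j + 7*m)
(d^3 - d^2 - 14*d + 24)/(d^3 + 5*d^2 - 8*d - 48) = (d - 2)/(d + 4)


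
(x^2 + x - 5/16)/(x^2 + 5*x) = (x^2 + x - 5/16)/(x*(x + 5))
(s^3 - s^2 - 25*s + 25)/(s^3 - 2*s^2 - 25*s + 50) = (s - 1)/(s - 2)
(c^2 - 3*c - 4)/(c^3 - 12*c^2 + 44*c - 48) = (c + 1)/(c^2 - 8*c + 12)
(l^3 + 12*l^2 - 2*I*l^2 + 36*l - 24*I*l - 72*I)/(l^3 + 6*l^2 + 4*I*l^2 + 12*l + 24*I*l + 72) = (l + 6)/(l + 6*I)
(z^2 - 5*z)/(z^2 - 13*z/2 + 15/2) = 2*z/(2*z - 3)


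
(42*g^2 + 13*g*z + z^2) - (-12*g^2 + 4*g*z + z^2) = 54*g^2 + 9*g*z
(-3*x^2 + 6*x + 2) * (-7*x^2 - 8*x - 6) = 21*x^4 - 18*x^3 - 44*x^2 - 52*x - 12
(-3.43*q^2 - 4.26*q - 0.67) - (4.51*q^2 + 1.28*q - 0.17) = -7.94*q^2 - 5.54*q - 0.5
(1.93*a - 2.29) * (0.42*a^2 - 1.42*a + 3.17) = 0.8106*a^3 - 3.7024*a^2 + 9.3699*a - 7.2593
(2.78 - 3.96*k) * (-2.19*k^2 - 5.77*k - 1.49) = 8.6724*k^3 + 16.761*k^2 - 10.1402*k - 4.1422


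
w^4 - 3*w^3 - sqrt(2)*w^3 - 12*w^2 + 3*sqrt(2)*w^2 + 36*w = w*(w - 3)*(w - 3*sqrt(2))*(w + 2*sqrt(2))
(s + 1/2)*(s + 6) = s^2 + 13*s/2 + 3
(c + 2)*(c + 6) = c^2 + 8*c + 12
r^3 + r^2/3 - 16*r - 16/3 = (r - 4)*(r + 1/3)*(r + 4)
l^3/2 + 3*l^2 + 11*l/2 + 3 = (l/2 + 1)*(l + 1)*(l + 3)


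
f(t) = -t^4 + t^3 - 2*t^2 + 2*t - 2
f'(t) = -4*t^3 + 3*t^2 - 4*t + 2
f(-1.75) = -26.36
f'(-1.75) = 39.62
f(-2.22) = -51.53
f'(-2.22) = 69.43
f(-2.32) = -58.86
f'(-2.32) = 77.38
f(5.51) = -806.15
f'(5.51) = -598.10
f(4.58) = -378.73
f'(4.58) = -337.68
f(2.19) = -19.71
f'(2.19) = -34.39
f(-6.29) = -1907.88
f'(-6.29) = 1141.29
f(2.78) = -50.14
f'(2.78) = -71.87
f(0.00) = -2.00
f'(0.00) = 2.00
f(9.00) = -5978.00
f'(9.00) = -2707.00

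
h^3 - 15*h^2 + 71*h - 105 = (h - 7)*(h - 5)*(h - 3)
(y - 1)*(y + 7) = y^2 + 6*y - 7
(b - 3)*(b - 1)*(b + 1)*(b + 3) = b^4 - 10*b^2 + 9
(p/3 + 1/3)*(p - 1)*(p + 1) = p^3/3 + p^2/3 - p/3 - 1/3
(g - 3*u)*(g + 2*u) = g^2 - g*u - 6*u^2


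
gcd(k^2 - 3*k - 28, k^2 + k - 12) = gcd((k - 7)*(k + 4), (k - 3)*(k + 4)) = k + 4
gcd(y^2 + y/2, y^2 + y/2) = y^2 + y/2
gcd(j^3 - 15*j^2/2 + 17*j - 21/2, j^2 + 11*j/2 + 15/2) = 1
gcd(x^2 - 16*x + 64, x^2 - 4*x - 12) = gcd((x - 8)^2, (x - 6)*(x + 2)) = 1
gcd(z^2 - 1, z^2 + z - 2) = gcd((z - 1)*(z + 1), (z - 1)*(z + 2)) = z - 1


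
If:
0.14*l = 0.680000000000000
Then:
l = 4.86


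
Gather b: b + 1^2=b + 1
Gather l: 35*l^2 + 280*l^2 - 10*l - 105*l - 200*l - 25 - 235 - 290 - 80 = 315*l^2 - 315*l - 630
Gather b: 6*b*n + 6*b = b*(6*n + 6)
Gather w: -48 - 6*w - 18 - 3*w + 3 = -9*w - 63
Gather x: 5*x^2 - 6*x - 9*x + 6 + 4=5*x^2 - 15*x + 10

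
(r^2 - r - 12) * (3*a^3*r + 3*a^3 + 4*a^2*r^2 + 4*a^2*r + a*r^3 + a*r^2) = 3*a^3*r^3 - 39*a^3*r - 36*a^3 + 4*a^2*r^4 - 52*a^2*r^2 - 48*a^2*r + a*r^5 - 13*a*r^3 - 12*a*r^2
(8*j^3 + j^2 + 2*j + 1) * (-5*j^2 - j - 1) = -40*j^5 - 13*j^4 - 19*j^3 - 8*j^2 - 3*j - 1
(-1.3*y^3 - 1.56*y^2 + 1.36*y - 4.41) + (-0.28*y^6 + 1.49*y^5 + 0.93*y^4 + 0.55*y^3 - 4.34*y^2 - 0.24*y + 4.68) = -0.28*y^6 + 1.49*y^5 + 0.93*y^4 - 0.75*y^3 - 5.9*y^2 + 1.12*y + 0.27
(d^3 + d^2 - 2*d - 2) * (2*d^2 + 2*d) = 2*d^5 + 4*d^4 - 2*d^3 - 8*d^2 - 4*d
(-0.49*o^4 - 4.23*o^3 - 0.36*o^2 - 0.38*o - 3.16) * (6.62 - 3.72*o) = 1.8228*o^5 + 12.4918*o^4 - 26.6634*o^3 - 0.9696*o^2 + 9.2396*o - 20.9192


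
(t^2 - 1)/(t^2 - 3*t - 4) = (t - 1)/(t - 4)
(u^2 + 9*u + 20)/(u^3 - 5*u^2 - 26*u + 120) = (u + 4)/(u^2 - 10*u + 24)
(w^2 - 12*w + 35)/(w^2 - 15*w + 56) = (w - 5)/(w - 8)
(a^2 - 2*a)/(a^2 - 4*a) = (a - 2)/(a - 4)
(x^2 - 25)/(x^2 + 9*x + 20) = (x - 5)/(x + 4)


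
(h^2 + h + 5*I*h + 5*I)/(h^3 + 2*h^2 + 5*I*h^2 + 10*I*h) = (h + 1)/(h*(h + 2))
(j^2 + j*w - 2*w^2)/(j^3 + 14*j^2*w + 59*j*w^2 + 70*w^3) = (j - w)/(j^2 + 12*j*w + 35*w^2)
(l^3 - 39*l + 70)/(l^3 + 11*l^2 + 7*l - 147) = (l^2 - 7*l + 10)/(l^2 + 4*l - 21)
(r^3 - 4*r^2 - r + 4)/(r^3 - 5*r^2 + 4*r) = (r + 1)/r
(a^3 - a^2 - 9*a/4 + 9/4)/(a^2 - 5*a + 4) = (a^2 - 9/4)/(a - 4)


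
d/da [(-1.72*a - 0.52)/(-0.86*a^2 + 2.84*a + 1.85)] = (1.4792*a^2 - 4.8848*a - (1.72*a - 2.84)*(1.72*a + 0.52) - 3.182)/(-0.86*a^2 + 2.84*a + 1.85)^2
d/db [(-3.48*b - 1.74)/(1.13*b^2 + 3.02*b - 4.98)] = (3.9324*b^2 + 3.9324*b + 22.5852)/(1.2769*b^4 + 6.8252*b^3 - 2.1344*b^2 - 30.0792*b + 24.8004)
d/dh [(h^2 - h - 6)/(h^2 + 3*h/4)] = 4*(7*h^2 + 48*h + 18)/(h^2*(16*h^2 + 24*h + 9))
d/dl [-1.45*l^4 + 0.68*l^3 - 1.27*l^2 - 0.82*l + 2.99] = -5.8*l^3 + 2.04*l^2 - 2.54*l - 0.82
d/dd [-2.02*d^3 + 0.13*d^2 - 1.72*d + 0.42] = -6.06*d^2 + 0.26*d - 1.72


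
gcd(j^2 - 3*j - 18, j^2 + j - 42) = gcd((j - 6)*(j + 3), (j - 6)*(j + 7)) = j - 6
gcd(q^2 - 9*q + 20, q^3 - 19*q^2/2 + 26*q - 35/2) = q - 5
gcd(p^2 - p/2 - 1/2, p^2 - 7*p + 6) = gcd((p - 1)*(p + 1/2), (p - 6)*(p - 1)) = p - 1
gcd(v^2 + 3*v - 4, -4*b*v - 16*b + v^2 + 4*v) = v + 4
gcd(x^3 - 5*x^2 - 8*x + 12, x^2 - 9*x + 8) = x - 1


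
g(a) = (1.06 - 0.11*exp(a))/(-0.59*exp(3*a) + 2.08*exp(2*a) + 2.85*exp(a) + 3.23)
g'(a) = (1.06 - 0.11*exp(a))*(1.77*exp(3*a) - 4.16*exp(2*a) - 2.85*exp(a))/(-0.59*exp(3*a) + 2.08*exp(2*a) + 2.85*exp(a) + 3.23)^2 - 0.11*exp(a)/(-0.59*exp(3*a) + 2.08*exp(2*a) + 2.85*exp(a) + 3.23)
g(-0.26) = 0.15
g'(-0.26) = -0.11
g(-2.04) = 0.29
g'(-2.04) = -0.04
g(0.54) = 0.08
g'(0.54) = -0.07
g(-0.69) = 0.20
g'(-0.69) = -0.10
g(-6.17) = 0.33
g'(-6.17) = -0.00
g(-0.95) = 0.22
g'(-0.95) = -0.09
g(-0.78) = 0.21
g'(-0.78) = -0.09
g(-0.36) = 0.16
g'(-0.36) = -0.10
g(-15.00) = 0.33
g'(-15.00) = 0.00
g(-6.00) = 0.33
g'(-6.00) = 0.00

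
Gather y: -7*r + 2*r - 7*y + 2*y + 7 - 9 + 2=-5*r - 5*y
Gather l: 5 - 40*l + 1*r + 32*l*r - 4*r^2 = l*(32*r - 40) - 4*r^2 + r + 5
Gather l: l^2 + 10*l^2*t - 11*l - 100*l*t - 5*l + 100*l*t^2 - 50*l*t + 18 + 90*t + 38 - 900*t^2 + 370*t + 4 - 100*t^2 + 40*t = l^2*(10*t + 1) + l*(100*t^2 - 150*t - 16) - 1000*t^2 + 500*t + 60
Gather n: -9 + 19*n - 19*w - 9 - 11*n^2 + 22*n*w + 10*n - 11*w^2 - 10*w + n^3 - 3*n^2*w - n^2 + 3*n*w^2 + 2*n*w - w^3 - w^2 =n^3 + n^2*(-3*w - 12) + n*(3*w^2 + 24*w + 29) - w^3 - 12*w^2 - 29*w - 18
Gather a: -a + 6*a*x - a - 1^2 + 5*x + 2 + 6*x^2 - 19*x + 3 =a*(6*x - 2) + 6*x^2 - 14*x + 4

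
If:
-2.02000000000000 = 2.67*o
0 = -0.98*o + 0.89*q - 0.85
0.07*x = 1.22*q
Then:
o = -0.76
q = 0.12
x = 2.13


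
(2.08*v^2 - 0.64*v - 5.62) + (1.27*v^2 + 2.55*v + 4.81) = 3.35*v^2 + 1.91*v - 0.81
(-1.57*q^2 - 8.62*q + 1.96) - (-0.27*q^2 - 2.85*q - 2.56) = -1.3*q^2 - 5.77*q + 4.52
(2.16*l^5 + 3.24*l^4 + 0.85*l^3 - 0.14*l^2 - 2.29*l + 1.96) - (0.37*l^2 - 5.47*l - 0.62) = 2.16*l^5 + 3.24*l^4 + 0.85*l^3 - 0.51*l^2 + 3.18*l + 2.58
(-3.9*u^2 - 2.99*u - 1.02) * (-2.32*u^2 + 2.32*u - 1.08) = 9.048*u^4 - 2.1112*u^3 - 0.3584*u^2 + 0.8628*u + 1.1016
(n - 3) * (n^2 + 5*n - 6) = n^3 + 2*n^2 - 21*n + 18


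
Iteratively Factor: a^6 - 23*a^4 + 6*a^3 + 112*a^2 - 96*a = (a - 1)*(a^5 + a^4 - 22*a^3 - 16*a^2 + 96*a) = (a - 4)*(a - 1)*(a^4 + 5*a^3 - 2*a^2 - 24*a) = (a - 4)*(a - 1)*(a + 4)*(a^3 + a^2 - 6*a) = (a - 4)*(a - 1)*(a + 3)*(a + 4)*(a^2 - 2*a) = (a - 4)*(a - 2)*(a - 1)*(a + 3)*(a + 4)*(a)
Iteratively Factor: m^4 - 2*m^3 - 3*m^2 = (m + 1)*(m^3 - 3*m^2) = (m - 3)*(m + 1)*(m^2) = m*(m - 3)*(m + 1)*(m)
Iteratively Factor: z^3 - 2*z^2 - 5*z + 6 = (z - 3)*(z^2 + z - 2) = (z - 3)*(z - 1)*(z + 2)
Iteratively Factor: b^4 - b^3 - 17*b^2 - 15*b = (b - 5)*(b^3 + 4*b^2 + 3*b) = (b - 5)*(b + 3)*(b^2 + b) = b*(b - 5)*(b + 3)*(b + 1)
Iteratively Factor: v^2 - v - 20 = (v - 5)*(v + 4)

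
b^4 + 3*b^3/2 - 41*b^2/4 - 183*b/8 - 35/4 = (b - 7/2)*(b + 1/2)*(b + 2)*(b + 5/2)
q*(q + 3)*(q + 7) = q^3 + 10*q^2 + 21*q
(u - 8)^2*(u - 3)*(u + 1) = u^4 - 18*u^3 + 93*u^2 - 80*u - 192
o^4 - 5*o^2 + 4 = (o - 2)*(o - 1)*(o + 1)*(o + 2)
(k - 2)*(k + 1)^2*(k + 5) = k^4 + 5*k^3 - 3*k^2 - 17*k - 10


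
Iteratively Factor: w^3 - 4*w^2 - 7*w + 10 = (w + 2)*(w^2 - 6*w + 5) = (w - 1)*(w + 2)*(w - 5)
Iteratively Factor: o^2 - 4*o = (o)*(o - 4)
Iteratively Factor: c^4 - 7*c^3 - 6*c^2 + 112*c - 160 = (c - 2)*(c^3 - 5*c^2 - 16*c + 80) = (c - 5)*(c - 2)*(c^2 - 16) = (c - 5)*(c - 4)*(c - 2)*(c + 4)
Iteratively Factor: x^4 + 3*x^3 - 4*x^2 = (x)*(x^3 + 3*x^2 - 4*x) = x*(x - 1)*(x^2 + 4*x) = x*(x - 1)*(x + 4)*(x)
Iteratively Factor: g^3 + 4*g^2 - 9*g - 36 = (g + 4)*(g^2 - 9) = (g - 3)*(g + 4)*(g + 3)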